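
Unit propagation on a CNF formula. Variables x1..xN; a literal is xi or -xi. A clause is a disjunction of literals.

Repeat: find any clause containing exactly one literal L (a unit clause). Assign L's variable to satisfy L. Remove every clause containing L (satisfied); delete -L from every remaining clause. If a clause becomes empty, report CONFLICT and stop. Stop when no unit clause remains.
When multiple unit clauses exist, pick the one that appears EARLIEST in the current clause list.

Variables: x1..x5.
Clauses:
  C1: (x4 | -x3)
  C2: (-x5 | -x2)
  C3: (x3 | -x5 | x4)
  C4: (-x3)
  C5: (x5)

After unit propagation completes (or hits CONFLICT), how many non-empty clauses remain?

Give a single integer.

unit clause [-3] forces x3=F; simplify:
  drop 3 from [3, -5, 4] -> [-5, 4]
  satisfied 2 clause(s); 3 remain; assigned so far: [3]
unit clause [5] forces x5=T; simplify:
  drop -5 from [-5, -2] -> [-2]
  drop -5 from [-5, 4] -> [4]
  satisfied 1 clause(s); 2 remain; assigned so far: [3, 5]
unit clause [-2] forces x2=F; simplify:
  satisfied 1 clause(s); 1 remain; assigned so far: [2, 3, 5]
unit clause [4] forces x4=T; simplify:
  satisfied 1 clause(s); 0 remain; assigned so far: [2, 3, 4, 5]

Answer: 0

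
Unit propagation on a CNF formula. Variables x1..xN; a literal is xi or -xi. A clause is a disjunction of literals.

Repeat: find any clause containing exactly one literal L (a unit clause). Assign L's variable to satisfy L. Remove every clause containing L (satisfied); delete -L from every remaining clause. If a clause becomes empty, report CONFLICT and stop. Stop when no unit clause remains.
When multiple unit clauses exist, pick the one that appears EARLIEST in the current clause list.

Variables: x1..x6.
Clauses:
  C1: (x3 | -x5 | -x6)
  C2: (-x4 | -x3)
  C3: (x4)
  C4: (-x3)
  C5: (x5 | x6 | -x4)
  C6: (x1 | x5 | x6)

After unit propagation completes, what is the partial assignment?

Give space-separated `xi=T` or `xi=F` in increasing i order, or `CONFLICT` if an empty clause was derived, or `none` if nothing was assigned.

Answer: x3=F x4=T

Derivation:
unit clause [4] forces x4=T; simplify:
  drop -4 from [-4, -3] -> [-3]
  drop -4 from [5, 6, -4] -> [5, 6]
  satisfied 1 clause(s); 5 remain; assigned so far: [4]
unit clause [-3] forces x3=F; simplify:
  drop 3 from [3, -5, -6] -> [-5, -6]
  satisfied 2 clause(s); 3 remain; assigned so far: [3, 4]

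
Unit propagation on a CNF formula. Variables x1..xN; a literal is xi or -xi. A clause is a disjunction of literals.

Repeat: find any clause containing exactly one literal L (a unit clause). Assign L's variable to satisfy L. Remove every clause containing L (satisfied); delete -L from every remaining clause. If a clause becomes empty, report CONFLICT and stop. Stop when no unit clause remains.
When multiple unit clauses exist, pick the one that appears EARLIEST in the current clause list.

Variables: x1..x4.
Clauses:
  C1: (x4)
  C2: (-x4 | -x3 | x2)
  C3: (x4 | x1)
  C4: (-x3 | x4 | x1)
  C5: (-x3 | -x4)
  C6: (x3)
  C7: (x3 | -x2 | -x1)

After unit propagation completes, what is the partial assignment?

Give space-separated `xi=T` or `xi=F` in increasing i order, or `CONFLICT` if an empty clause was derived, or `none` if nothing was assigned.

unit clause [4] forces x4=T; simplify:
  drop -4 from [-4, -3, 2] -> [-3, 2]
  drop -4 from [-3, -4] -> [-3]
  satisfied 3 clause(s); 4 remain; assigned so far: [4]
unit clause [-3] forces x3=F; simplify:
  drop 3 from [3] -> [] (empty!)
  drop 3 from [3, -2, -1] -> [-2, -1]
  satisfied 2 clause(s); 2 remain; assigned so far: [3, 4]
CONFLICT (empty clause)

Answer: CONFLICT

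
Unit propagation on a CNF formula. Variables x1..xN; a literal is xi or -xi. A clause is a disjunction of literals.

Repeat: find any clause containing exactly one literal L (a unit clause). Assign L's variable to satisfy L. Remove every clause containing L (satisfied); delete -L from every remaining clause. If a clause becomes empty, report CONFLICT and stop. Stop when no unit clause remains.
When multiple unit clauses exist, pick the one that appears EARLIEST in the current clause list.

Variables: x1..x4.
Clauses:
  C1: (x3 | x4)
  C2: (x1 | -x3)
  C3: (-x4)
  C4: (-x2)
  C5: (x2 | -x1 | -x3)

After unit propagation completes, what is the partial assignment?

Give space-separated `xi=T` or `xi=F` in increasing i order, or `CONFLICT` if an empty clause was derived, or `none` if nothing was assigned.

Answer: CONFLICT

Derivation:
unit clause [-4] forces x4=F; simplify:
  drop 4 from [3, 4] -> [3]
  satisfied 1 clause(s); 4 remain; assigned so far: [4]
unit clause [3] forces x3=T; simplify:
  drop -3 from [1, -3] -> [1]
  drop -3 from [2, -1, -3] -> [2, -1]
  satisfied 1 clause(s); 3 remain; assigned so far: [3, 4]
unit clause [1] forces x1=T; simplify:
  drop -1 from [2, -1] -> [2]
  satisfied 1 clause(s); 2 remain; assigned so far: [1, 3, 4]
unit clause [-2] forces x2=F; simplify:
  drop 2 from [2] -> [] (empty!)
  satisfied 1 clause(s); 1 remain; assigned so far: [1, 2, 3, 4]
CONFLICT (empty clause)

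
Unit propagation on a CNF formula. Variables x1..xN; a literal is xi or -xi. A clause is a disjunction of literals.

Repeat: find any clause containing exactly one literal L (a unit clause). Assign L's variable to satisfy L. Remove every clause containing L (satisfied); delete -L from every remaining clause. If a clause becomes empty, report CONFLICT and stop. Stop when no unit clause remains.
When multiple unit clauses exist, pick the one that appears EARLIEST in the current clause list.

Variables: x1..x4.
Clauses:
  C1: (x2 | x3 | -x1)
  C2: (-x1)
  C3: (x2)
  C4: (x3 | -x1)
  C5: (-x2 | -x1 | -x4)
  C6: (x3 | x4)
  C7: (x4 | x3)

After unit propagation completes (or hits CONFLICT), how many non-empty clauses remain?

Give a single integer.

unit clause [-1] forces x1=F; simplify:
  satisfied 4 clause(s); 3 remain; assigned so far: [1]
unit clause [2] forces x2=T; simplify:
  satisfied 1 clause(s); 2 remain; assigned so far: [1, 2]

Answer: 2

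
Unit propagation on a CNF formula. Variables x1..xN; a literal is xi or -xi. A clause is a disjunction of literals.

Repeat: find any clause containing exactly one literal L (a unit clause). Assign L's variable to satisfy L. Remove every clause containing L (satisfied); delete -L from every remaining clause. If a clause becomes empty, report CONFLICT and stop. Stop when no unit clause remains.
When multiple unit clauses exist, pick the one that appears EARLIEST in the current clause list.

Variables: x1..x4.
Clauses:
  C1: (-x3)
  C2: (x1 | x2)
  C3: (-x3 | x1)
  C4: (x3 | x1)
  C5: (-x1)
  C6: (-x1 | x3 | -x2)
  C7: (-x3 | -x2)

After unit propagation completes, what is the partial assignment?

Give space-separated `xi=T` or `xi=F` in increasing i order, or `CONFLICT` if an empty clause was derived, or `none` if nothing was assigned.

unit clause [-3] forces x3=F; simplify:
  drop 3 from [3, 1] -> [1]
  drop 3 from [-1, 3, -2] -> [-1, -2]
  satisfied 3 clause(s); 4 remain; assigned so far: [3]
unit clause [1] forces x1=T; simplify:
  drop -1 from [-1] -> [] (empty!)
  drop -1 from [-1, -2] -> [-2]
  satisfied 2 clause(s); 2 remain; assigned so far: [1, 3]
CONFLICT (empty clause)

Answer: CONFLICT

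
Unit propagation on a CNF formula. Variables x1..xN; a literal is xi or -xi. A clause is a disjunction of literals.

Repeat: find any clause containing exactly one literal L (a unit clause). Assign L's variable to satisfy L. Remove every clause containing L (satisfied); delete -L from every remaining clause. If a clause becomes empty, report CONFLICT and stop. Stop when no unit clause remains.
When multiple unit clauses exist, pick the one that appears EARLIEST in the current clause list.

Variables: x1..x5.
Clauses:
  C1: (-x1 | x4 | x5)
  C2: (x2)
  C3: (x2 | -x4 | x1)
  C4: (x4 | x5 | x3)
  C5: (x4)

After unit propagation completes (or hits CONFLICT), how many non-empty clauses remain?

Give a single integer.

Answer: 0

Derivation:
unit clause [2] forces x2=T; simplify:
  satisfied 2 clause(s); 3 remain; assigned so far: [2]
unit clause [4] forces x4=T; simplify:
  satisfied 3 clause(s); 0 remain; assigned so far: [2, 4]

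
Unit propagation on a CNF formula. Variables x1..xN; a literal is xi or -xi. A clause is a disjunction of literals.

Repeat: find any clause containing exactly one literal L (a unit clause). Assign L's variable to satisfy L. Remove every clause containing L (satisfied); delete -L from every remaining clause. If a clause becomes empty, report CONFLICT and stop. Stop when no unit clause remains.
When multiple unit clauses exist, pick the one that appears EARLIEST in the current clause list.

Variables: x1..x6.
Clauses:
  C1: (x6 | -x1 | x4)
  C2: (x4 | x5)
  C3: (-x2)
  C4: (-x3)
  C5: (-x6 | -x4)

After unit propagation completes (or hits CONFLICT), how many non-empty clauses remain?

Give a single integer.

Answer: 3

Derivation:
unit clause [-2] forces x2=F; simplify:
  satisfied 1 clause(s); 4 remain; assigned so far: [2]
unit clause [-3] forces x3=F; simplify:
  satisfied 1 clause(s); 3 remain; assigned so far: [2, 3]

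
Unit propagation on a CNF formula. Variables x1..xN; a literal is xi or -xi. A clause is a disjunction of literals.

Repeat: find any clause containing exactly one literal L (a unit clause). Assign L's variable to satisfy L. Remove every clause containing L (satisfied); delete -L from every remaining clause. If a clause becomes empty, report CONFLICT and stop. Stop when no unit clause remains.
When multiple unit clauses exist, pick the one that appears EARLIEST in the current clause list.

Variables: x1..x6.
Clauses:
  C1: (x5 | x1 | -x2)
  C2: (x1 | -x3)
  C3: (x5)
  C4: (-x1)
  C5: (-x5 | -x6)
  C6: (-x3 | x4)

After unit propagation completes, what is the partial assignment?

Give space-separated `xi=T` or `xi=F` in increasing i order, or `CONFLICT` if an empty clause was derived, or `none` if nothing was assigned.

unit clause [5] forces x5=T; simplify:
  drop -5 from [-5, -6] -> [-6]
  satisfied 2 clause(s); 4 remain; assigned so far: [5]
unit clause [-1] forces x1=F; simplify:
  drop 1 from [1, -3] -> [-3]
  satisfied 1 clause(s); 3 remain; assigned so far: [1, 5]
unit clause [-3] forces x3=F; simplify:
  satisfied 2 clause(s); 1 remain; assigned so far: [1, 3, 5]
unit clause [-6] forces x6=F; simplify:
  satisfied 1 clause(s); 0 remain; assigned so far: [1, 3, 5, 6]

Answer: x1=F x3=F x5=T x6=F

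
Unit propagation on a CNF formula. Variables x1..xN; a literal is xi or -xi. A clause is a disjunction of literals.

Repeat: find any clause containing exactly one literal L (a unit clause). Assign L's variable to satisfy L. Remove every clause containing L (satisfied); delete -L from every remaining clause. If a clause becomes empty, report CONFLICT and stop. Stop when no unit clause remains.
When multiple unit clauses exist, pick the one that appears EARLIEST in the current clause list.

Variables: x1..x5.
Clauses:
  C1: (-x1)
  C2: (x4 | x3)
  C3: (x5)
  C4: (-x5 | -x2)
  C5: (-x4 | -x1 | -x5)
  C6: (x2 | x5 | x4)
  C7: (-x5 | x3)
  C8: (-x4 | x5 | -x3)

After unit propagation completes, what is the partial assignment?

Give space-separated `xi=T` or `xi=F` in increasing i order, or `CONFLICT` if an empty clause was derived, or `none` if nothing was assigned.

unit clause [-1] forces x1=F; simplify:
  satisfied 2 clause(s); 6 remain; assigned so far: [1]
unit clause [5] forces x5=T; simplify:
  drop -5 from [-5, -2] -> [-2]
  drop -5 from [-5, 3] -> [3]
  satisfied 3 clause(s); 3 remain; assigned so far: [1, 5]
unit clause [-2] forces x2=F; simplify:
  satisfied 1 clause(s); 2 remain; assigned so far: [1, 2, 5]
unit clause [3] forces x3=T; simplify:
  satisfied 2 clause(s); 0 remain; assigned so far: [1, 2, 3, 5]

Answer: x1=F x2=F x3=T x5=T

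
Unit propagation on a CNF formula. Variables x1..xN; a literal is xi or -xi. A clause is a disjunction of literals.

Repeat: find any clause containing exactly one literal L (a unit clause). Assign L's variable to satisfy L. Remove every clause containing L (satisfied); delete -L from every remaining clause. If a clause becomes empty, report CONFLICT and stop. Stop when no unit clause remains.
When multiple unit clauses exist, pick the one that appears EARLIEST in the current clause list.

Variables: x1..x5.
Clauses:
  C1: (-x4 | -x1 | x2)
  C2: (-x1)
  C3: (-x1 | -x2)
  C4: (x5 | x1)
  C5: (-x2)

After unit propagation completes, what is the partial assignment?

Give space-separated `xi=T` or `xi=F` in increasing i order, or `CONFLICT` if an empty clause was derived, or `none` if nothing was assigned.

unit clause [-1] forces x1=F; simplify:
  drop 1 from [5, 1] -> [5]
  satisfied 3 clause(s); 2 remain; assigned so far: [1]
unit clause [5] forces x5=T; simplify:
  satisfied 1 clause(s); 1 remain; assigned so far: [1, 5]
unit clause [-2] forces x2=F; simplify:
  satisfied 1 clause(s); 0 remain; assigned so far: [1, 2, 5]

Answer: x1=F x2=F x5=T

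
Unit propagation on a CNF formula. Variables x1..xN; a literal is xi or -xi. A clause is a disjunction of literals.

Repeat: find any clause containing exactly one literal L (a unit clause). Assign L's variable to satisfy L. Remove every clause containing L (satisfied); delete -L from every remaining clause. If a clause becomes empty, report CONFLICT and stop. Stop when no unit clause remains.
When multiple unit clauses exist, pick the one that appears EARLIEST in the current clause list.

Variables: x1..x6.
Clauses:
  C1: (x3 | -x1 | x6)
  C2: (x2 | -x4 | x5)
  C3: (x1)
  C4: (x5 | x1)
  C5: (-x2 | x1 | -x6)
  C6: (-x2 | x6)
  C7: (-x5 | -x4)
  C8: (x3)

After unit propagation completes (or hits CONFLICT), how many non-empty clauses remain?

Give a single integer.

unit clause [1] forces x1=T; simplify:
  drop -1 from [3, -1, 6] -> [3, 6]
  satisfied 3 clause(s); 5 remain; assigned so far: [1]
unit clause [3] forces x3=T; simplify:
  satisfied 2 clause(s); 3 remain; assigned so far: [1, 3]

Answer: 3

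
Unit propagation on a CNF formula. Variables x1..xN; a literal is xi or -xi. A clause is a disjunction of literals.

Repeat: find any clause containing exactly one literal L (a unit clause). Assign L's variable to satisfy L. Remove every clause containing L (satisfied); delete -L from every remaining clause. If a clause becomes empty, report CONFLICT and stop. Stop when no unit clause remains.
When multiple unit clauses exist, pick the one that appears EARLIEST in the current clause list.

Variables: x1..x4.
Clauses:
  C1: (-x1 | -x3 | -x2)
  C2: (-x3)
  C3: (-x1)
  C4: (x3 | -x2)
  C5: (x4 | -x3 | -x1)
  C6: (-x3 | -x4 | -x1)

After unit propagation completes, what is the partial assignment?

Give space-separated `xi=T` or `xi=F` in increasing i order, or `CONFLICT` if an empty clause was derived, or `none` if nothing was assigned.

unit clause [-3] forces x3=F; simplify:
  drop 3 from [3, -2] -> [-2]
  satisfied 4 clause(s); 2 remain; assigned so far: [3]
unit clause [-1] forces x1=F; simplify:
  satisfied 1 clause(s); 1 remain; assigned so far: [1, 3]
unit clause [-2] forces x2=F; simplify:
  satisfied 1 clause(s); 0 remain; assigned so far: [1, 2, 3]

Answer: x1=F x2=F x3=F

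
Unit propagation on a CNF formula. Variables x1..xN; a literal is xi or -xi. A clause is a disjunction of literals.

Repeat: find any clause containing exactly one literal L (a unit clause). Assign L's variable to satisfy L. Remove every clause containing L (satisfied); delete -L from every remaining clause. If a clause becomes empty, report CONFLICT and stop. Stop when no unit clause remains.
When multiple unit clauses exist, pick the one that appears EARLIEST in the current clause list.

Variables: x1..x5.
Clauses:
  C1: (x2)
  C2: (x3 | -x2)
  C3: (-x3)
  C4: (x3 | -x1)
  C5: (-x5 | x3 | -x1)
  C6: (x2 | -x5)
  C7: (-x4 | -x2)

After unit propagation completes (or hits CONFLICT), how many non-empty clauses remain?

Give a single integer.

Answer: 1

Derivation:
unit clause [2] forces x2=T; simplify:
  drop -2 from [3, -2] -> [3]
  drop -2 from [-4, -2] -> [-4]
  satisfied 2 clause(s); 5 remain; assigned so far: [2]
unit clause [3] forces x3=T; simplify:
  drop -3 from [-3] -> [] (empty!)
  satisfied 3 clause(s); 2 remain; assigned so far: [2, 3]
CONFLICT (empty clause)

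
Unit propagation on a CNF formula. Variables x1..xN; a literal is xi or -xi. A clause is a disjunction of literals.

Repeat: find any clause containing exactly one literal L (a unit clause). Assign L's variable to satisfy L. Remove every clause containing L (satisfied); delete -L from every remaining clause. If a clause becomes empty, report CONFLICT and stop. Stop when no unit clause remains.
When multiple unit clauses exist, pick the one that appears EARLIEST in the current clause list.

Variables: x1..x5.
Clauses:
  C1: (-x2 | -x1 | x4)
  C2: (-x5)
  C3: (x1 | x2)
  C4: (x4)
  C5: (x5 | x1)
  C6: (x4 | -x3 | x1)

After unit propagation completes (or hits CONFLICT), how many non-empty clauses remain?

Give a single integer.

Answer: 0

Derivation:
unit clause [-5] forces x5=F; simplify:
  drop 5 from [5, 1] -> [1]
  satisfied 1 clause(s); 5 remain; assigned so far: [5]
unit clause [4] forces x4=T; simplify:
  satisfied 3 clause(s); 2 remain; assigned so far: [4, 5]
unit clause [1] forces x1=T; simplify:
  satisfied 2 clause(s); 0 remain; assigned so far: [1, 4, 5]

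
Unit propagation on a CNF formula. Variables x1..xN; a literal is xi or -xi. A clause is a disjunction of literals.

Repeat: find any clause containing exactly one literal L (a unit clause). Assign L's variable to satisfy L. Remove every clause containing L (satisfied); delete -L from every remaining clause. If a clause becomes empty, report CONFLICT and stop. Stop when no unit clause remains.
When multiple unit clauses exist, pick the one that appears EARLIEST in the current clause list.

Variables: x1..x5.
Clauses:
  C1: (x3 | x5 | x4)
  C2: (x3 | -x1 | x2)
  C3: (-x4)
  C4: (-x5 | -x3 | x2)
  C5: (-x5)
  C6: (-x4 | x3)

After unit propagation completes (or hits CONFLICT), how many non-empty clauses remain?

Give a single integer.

unit clause [-4] forces x4=F; simplify:
  drop 4 from [3, 5, 4] -> [3, 5]
  satisfied 2 clause(s); 4 remain; assigned so far: [4]
unit clause [-5] forces x5=F; simplify:
  drop 5 from [3, 5] -> [3]
  satisfied 2 clause(s); 2 remain; assigned so far: [4, 5]
unit clause [3] forces x3=T; simplify:
  satisfied 2 clause(s); 0 remain; assigned so far: [3, 4, 5]

Answer: 0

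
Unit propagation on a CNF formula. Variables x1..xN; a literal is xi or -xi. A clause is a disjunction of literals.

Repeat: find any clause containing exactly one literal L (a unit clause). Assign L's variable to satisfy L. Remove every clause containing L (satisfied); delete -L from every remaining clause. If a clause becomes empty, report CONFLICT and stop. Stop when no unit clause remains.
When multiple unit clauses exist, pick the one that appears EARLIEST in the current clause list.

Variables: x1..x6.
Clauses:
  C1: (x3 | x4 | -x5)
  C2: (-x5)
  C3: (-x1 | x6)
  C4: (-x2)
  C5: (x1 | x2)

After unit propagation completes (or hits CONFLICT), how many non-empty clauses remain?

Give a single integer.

unit clause [-5] forces x5=F; simplify:
  satisfied 2 clause(s); 3 remain; assigned so far: [5]
unit clause [-2] forces x2=F; simplify:
  drop 2 from [1, 2] -> [1]
  satisfied 1 clause(s); 2 remain; assigned so far: [2, 5]
unit clause [1] forces x1=T; simplify:
  drop -1 from [-1, 6] -> [6]
  satisfied 1 clause(s); 1 remain; assigned so far: [1, 2, 5]
unit clause [6] forces x6=T; simplify:
  satisfied 1 clause(s); 0 remain; assigned so far: [1, 2, 5, 6]

Answer: 0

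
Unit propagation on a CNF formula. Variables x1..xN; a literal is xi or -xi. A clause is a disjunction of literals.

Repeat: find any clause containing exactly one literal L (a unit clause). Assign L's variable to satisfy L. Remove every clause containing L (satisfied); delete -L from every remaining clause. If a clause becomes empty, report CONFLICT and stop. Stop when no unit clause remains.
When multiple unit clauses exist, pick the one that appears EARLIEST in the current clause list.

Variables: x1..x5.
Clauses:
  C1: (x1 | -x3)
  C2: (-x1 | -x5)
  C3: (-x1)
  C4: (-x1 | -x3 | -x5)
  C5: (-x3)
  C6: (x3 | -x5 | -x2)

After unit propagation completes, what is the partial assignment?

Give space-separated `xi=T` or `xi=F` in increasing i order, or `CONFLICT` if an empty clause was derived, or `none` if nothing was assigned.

Answer: x1=F x3=F

Derivation:
unit clause [-1] forces x1=F; simplify:
  drop 1 from [1, -3] -> [-3]
  satisfied 3 clause(s); 3 remain; assigned so far: [1]
unit clause [-3] forces x3=F; simplify:
  drop 3 from [3, -5, -2] -> [-5, -2]
  satisfied 2 clause(s); 1 remain; assigned so far: [1, 3]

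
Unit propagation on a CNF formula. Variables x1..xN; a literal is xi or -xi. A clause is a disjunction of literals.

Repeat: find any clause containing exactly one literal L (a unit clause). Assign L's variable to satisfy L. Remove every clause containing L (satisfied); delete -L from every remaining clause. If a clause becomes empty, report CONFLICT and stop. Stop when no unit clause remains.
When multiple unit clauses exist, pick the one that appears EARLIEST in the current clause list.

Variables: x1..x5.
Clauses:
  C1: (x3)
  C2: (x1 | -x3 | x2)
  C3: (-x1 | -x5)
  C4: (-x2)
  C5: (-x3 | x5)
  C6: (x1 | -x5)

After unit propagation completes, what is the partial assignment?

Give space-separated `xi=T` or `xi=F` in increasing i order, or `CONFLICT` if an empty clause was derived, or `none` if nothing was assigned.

unit clause [3] forces x3=T; simplify:
  drop -3 from [1, -3, 2] -> [1, 2]
  drop -3 from [-3, 5] -> [5]
  satisfied 1 clause(s); 5 remain; assigned so far: [3]
unit clause [-2] forces x2=F; simplify:
  drop 2 from [1, 2] -> [1]
  satisfied 1 clause(s); 4 remain; assigned so far: [2, 3]
unit clause [1] forces x1=T; simplify:
  drop -1 from [-1, -5] -> [-5]
  satisfied 2 clause(s); 2 remain; assigned so far: [1, 2, 3]
unit clause [-5] forces x5=F; simplify:
  drop 5 from [5] -> [] (empty!)
  satisfied 1 clause(s); 1 remain; assigned so far: [1, 2, 3, 5]
CONFLICT (empty clause)

Answer: CONFLICT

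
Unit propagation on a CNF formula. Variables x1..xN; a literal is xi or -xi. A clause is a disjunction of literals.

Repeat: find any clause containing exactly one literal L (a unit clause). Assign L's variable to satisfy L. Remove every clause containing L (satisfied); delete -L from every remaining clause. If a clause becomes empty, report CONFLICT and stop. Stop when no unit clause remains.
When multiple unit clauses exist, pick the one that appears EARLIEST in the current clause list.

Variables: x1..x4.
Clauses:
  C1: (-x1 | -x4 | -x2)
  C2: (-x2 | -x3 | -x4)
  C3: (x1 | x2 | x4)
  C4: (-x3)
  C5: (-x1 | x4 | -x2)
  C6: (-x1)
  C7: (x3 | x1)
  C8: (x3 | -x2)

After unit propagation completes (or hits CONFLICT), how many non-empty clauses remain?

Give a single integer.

Answer: 2

Derivation:
unit clause [-3] forces x3=F; simplify:
  drop 3 from [3, 1] -> [1]
  drop 3 from [3, -2] -> [-2]
  satisfied 2 clause(s); 6 remain; assigned so far: [3]
unit clause [-1] forces x1=F; simplify:
  drop 1 from [1, 2, 4] -> [2, 4]
  drop 1 from [1] -> [] (empty!)
  satisfied 3 clause(s); 3 remain; assigned so far: [1, 3]
CONFLICT (empty clause)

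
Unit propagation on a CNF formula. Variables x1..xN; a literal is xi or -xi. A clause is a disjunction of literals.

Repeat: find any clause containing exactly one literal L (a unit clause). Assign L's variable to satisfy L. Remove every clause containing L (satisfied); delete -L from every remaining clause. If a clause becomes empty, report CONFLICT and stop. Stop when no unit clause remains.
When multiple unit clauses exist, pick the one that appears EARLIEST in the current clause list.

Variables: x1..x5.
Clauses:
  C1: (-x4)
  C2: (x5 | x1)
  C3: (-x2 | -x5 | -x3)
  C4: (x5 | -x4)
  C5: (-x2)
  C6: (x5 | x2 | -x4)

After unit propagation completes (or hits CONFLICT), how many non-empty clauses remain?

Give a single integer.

unit clause [-4] forces x4=F; simplify:
  satisfied 3 clause(s); 3 remain; assigned so far: [4]
unit clause [-2] forces x2=F; simplify:
  satisfied 2 clause(s); 1 remain; assigned so far: [2, 4]

Answer: 1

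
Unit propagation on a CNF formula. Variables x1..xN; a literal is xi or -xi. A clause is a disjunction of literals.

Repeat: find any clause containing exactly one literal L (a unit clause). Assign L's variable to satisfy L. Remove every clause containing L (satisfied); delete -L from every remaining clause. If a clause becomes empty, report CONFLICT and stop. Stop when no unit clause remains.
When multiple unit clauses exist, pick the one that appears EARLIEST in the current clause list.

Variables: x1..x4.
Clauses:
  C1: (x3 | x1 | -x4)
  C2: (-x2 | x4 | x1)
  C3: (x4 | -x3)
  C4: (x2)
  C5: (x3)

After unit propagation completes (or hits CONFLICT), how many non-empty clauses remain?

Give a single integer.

unit clause [2] forces x2=T; simplify:
  drop -2 from [-2, 4, 1] -> [4, 1]
  satisfied 1 clause(s); 4 remain; assigned so far: [2]
unit clause [3] forces x3=T; simplify:
  drop -3 from [4, -3] -> [4]
  satisfied 2 clause(s); 2 remain; assigned so far: [2, 3]
unit clause [4] forces x4=T; simplify:
  satisfied 2 clause(s); 0 remain; assigned so far: [2, 3, 4]

Answer: 0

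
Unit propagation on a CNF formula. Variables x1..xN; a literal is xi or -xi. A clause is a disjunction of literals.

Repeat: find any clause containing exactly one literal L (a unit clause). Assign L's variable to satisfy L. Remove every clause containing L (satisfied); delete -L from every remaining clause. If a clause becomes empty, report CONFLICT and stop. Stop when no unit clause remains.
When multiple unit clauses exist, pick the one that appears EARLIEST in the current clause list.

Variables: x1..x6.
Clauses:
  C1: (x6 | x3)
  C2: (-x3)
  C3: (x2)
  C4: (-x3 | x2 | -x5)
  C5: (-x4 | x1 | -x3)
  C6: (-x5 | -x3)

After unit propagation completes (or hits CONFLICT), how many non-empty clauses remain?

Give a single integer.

Answer: 0

Derivation:
unit clause [-3] forces x3=F; simplify:
  drop 3 from [6, 3] -> [6]
  satisfied 4 clause(s); 2 remain; assigned so far: [3]
unit clause [6] forces x6=T; simplify:
  satisfied 1 clause(s); 1 remain; assigned so far: [3, 6]
unit clause [2] forces x2=T; simplify:
  satisfied 1 clause(s); 0 remain; assigned so far: [2, 3, 6]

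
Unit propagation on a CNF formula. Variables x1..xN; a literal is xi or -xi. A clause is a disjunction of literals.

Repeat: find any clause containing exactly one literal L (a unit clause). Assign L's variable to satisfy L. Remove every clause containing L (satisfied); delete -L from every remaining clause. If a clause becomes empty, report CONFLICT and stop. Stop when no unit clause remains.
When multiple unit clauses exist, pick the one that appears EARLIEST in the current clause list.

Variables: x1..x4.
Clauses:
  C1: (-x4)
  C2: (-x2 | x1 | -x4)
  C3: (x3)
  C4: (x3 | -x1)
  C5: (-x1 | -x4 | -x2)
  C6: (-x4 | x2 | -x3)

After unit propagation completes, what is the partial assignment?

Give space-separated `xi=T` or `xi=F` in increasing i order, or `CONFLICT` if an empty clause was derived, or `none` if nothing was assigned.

unit clause [-4] forces x4=F; simplify:
  satisfied 4 clause(s); 2 remain; assigned so far: [4]
unit clause [3] forces x3=T; simplify:
  satisfied 2 clause(s); 0 remain; assigned so far: [3, 4]

Answer: x3=T x4=F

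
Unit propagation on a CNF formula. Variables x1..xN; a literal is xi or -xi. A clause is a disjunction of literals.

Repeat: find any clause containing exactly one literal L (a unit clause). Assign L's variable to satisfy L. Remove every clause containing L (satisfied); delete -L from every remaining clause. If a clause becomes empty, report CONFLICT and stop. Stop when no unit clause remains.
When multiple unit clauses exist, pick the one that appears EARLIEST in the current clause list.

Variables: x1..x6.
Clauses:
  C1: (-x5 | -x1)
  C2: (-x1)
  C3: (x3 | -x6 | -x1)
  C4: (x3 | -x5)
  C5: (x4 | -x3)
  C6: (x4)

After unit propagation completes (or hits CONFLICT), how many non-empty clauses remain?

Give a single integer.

Answer: 1

Derivation:
unit clause [-1] forces x1=F; simplify:
  satisfied 3 clause(s); 3 remain; assigned so far: [1]
unit clause [4] forces x4=T; simplify:
  satisfied 2 clause(s); 1 remain; assigned so far: [1, 4]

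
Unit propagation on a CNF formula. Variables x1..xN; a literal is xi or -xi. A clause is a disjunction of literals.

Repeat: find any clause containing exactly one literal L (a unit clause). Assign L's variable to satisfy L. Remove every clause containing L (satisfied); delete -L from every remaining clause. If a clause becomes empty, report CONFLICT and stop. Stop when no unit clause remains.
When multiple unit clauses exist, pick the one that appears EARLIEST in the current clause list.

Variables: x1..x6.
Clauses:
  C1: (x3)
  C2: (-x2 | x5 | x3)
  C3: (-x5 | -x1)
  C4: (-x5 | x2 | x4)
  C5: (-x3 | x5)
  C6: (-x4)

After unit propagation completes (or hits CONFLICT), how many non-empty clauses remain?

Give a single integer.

Answer: 0

Derivation:
unit clause [3] forces x3=T; simplify:
  drop -3 from [-3, 5] -> [5]
  satisfied 2 clause(s); 4 remain; assigned so far: [3]
unit clause [5] forces x5=T; simplify:
  drop -5 from [-5, -1] -> [-1]
  drop -5 from [-5, 2, 4] -> [2, 4]
  satisfied 1 clause(s); 3 remain; assigned so far: [3, 5]
unit clause [-1] forces x1=F; simplify:
  satisfied 1 clause(s); 2 remain; assigned so far: [1, 3, 5]
unit clause [-4] forces x4=F; simplify:
  drop 4 from [2, 4] -> [2]
  satisfied 1 clause(s); 1 remain; assigned so far: [1, 3, 4, 5]
unit clause [2] forces x2=T; simplify:
  satisfied 1 clause(s); 0 remain; assigned so far: [1, 2, 3, 4, 5]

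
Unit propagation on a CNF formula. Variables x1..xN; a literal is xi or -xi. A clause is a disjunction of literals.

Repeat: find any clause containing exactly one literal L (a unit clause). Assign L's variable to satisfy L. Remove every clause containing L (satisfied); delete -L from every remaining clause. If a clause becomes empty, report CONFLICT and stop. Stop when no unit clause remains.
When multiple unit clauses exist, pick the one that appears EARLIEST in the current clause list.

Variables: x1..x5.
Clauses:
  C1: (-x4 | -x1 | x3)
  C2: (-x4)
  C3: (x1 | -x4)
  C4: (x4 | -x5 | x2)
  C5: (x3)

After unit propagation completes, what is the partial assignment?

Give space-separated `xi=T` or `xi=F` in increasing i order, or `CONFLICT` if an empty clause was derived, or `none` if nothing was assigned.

Answer: x3=T x4=F

Derivation:
unit clause [-4] forces x4=F; simplify:
  drop 4 from [4, -5, 2] -> [-5, 2]
  satisfied 3 clause(s); 2 remain; assigned so far: [4]
unit clause [3] forces x3=T; simplify:
  satisfied 1 clause(s); 1 remain; assigned so far: [3, 4]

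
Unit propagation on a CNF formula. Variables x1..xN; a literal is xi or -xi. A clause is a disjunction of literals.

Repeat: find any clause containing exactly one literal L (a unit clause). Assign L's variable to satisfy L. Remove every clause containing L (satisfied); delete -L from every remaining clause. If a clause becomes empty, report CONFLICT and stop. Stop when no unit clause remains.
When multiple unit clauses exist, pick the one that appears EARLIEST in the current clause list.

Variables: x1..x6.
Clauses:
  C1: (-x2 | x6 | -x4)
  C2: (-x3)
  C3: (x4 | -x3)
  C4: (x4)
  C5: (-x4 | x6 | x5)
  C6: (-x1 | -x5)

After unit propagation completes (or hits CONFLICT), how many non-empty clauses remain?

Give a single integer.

Answer: 3

Derivation:
unit clause [-3] forces x3=F; simplify:
  satisfied 2 clause(s); 4 remain; assigned so far: [3]
unit clause [4] forces x4=T; simplify:
  drop -4 from [-2, 6, -4] -> [-2, 6]
  drop -4 from [-4, 6, 5] -> [6, 5]
  satisfied 1 clause(s); 3 remain; assigned so far: [3, 4]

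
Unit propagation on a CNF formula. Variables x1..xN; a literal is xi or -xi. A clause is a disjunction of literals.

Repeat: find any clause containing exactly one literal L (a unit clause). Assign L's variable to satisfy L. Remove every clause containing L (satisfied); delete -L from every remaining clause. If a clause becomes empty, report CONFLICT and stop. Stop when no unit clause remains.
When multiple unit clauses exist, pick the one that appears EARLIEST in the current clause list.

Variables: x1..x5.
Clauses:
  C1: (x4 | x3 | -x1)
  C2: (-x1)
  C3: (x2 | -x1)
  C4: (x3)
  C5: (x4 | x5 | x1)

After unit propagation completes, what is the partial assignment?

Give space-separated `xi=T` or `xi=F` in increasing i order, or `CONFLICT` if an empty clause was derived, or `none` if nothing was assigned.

unit clause [-1] forces x1=F; simplify:
  drop 1 from [4, 5, 1] -> [4, 5]
  satisfied 3 clause(s); 2 remain; assigned so far: [1]
unit clause [3] forces x3=T; simplify:
  satisfied 1 clause(s); 1 remain; assigned so far: [1, 3]

Answer: x1=F x3=T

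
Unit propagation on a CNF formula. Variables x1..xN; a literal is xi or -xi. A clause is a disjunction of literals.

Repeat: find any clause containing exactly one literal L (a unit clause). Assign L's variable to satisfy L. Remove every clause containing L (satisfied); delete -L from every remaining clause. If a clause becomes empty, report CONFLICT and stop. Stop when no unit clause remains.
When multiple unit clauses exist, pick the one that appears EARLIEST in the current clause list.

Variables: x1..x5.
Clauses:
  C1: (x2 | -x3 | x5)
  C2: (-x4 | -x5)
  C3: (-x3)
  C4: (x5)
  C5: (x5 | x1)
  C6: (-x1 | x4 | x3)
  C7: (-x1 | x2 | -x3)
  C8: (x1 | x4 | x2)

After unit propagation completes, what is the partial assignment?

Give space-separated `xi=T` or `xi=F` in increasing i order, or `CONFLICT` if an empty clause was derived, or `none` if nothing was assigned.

unit clause [-3] forces x3=F; simplify:
  drop 3 from [-1, 4, 3] -> [-1, 4]
  satisfied 3 clause(s); 5 remain; assigned so far: [3]
unit clause [5] forces x5=T; simplify:
  drop -5 from [-4, -5] -> [-4]
  satisfied 2 clause(s); 3 remain; assigned so far: [3, 5]
unit clause [-4] forces x4=F; simplify:
  drop 4 from [-1, 4] -> [-1]
  drop 4 from [1, 4, 2] -> [1, 2]
  satisfied 1 clause(s); 2 remain; assigned so far: [3, 4, 5]
unit clause [-1] forces x1=F; simplify:
  drop 1 from [1, 2] -> [2]
  satisfied 1 clause(s); 1 remain; assigned so far: [1, 3, 4, 5]
unit clause [2] forces x2=T; simplify:
  satisfied 1 clause(s); 0 remain; assigned so far: [1, 2, 3, 4, 5]

Answer: x1=F x2=T x3=F x4=F x5=T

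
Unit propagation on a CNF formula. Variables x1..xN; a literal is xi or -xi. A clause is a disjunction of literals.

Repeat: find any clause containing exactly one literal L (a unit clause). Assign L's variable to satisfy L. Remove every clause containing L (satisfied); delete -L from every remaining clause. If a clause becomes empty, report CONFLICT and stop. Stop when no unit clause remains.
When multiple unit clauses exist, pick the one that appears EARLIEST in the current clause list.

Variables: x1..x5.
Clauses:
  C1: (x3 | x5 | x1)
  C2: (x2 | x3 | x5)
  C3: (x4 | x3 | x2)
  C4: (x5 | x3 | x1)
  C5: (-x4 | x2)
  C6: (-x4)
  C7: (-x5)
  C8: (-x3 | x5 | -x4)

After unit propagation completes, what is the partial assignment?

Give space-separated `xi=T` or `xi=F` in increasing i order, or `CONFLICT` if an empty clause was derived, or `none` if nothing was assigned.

Answer: x4=F x5=F

Derivation:
unit clause [-4] forces x4=F; simplify:
  drop 4 from [4, 3, 2] -> [3, 2]
  satisfied 3 clause(s); 5 remain; assigned so far: [4]
unit clause [-5] forces x5=F; simplify:
  drop 5 from [3, 5, 1] -> [3, 1]
  drop 5 from [2, 3, 5] -> [2, 3]
  drop 5 from [5, 3, 1] -> [3, 1]
  satisfied 1 clause(s); 4 remain; assigned so far: [4, 5]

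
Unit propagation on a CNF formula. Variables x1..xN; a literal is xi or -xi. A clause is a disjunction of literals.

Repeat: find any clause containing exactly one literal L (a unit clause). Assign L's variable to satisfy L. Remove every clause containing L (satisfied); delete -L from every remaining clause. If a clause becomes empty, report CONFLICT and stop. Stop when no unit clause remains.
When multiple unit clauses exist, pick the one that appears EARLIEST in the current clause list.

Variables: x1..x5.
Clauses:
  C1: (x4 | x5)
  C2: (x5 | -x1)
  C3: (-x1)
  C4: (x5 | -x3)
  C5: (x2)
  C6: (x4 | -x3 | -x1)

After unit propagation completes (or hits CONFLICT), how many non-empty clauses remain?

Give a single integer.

unit clause [-1] forces x1=F; simplify:
  satisfied 3 clause(s); 3 remain; assigned so far: [1]
unit clause [2] forces x2=T; simplify:
  satisfied 1 clause(s); 2 remain; assigned so far: [1, 2]

Answer: 2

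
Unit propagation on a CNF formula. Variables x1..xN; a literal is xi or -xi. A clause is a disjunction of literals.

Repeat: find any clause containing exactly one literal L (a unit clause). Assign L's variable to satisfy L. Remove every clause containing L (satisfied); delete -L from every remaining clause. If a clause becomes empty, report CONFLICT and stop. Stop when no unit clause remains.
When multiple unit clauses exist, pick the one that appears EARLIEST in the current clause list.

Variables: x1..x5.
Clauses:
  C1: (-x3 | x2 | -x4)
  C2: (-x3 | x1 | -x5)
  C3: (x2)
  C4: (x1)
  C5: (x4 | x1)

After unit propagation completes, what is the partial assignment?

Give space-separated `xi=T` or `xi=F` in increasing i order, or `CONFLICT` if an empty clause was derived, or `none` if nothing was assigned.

unit clause [2] forces x2=T; simplify:
  satisfied 2 clause(s); 3 remain; assigned so far: [2]
unit clause [1] forces x1=T; simplify:
  satisfied 3 clause(s); 0 remain; assigned so far: [1, 2]

Answer: x1=T x2=T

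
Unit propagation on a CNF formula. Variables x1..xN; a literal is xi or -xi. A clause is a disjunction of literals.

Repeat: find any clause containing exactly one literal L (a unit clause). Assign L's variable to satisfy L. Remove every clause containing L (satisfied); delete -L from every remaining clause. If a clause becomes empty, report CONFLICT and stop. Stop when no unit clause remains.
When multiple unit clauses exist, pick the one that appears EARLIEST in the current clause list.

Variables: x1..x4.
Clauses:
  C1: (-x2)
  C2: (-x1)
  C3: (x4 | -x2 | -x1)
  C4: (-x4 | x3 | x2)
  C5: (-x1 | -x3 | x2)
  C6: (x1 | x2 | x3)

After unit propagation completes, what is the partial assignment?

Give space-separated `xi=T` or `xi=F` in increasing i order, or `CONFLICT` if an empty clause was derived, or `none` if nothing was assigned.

unit clause [-2] forces x2=F; simplify:
  drop 2 from [-4, 3, 2] -> [-4, 3]
  drop 2 from [-1, -3, 2] -> [-1, -3]
  drop 2 from [1, 2, 3] -> [1, 3]
  satisfied 2 clause(s); 4 remain; assigned so far: [2]
unit clause [-1] forces x1=F; simplify:
  drop 1 from [1, 3] -> [3]
  satisfied 2 clause(s); 2 remain; assigned so far: [1, 2]
unit clause [3] forces x3=T; simplify:
  satisfied 2 clause(s); 0 remain; assigned so far: [1, 2, 3]

Answer: x1=F x2=F x3=T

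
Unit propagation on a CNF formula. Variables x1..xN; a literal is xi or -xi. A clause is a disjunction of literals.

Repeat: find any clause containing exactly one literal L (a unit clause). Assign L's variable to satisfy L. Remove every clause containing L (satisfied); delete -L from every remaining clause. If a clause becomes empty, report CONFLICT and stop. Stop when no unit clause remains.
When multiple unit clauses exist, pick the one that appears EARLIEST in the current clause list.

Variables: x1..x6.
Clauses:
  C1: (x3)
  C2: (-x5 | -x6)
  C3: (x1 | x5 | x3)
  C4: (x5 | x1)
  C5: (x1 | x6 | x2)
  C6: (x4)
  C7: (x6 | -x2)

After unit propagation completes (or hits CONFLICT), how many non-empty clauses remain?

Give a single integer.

unit clause [3] forces x3=T; simplify:
  satisfied 2 clause(s); 5 remain; assigned so far: [3]
unit clause [4] forces x4=T; simplify:
  satisfied 1 clause(s); 4 remain; assigned so far: [3, 4]

Answer: 4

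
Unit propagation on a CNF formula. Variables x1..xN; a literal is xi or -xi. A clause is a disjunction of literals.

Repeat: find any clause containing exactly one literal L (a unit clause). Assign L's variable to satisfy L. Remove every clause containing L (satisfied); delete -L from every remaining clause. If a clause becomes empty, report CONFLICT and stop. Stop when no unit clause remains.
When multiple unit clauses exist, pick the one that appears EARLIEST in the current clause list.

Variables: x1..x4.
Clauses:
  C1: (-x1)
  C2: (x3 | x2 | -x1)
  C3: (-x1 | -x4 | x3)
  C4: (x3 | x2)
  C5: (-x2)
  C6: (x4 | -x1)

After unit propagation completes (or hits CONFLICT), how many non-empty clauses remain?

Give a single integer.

unit clause [-1] forces x1=F; simplify:
  satisfied 4 clause(s); 2 remain; assigned so far: [1]
unit clause [-2] forces x2=F; simplify:
  drop 2 from [3, 2] -> [3]
  satisfied 1 clause(s); 1 remain; assigned so far: [1, 2]
unit clause [3] forces x3=T; simplify:
  satisfied 1 clause(s); 0 remain; assigned so far: [1, 2, 3]

Answer: 0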